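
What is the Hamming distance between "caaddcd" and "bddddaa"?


Comparing "caaddcd" and "bddddaa" position by position:
  Position 0: 'c' vs 'b' => differ
  Position 1: 'a' vs 'd' => differ
  Position 2: 'a' vs 'd' => differ
  Position 3: 'd' vs 'd' => same
  Position 4: 'd' vs 'd' => same
  Position 5: 'c' vs 'a' => differ
  Position 6: 'd' vs 'a' => differ
Total differences (Hamming distance): 5

5


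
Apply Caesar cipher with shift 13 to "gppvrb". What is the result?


Caesar cipher: shift "gppvrb" by 13
  'g' (pos 6) + 13 = pos 19 = 't'
  'p' (pos 15) + 13 = pos 2 = 'c'
  'p' (pos 15) + 13 = pos 2 = 'c'
  'v' (pos 21) + 13 = pos 8 = 'i'
  'r' (pos 17) + 13 = pos 4 = 'e'
  'b' (pos 1) + 13 = pos 14 = 'o'
Result: tccieo

tccieo


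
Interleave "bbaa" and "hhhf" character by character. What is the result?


Interleaving "bbaa" and "hhhf":
  Position 0: 'b' from first, 'h' from second => "bh"
  Position 1: 'b' from first, 'h' from second => "bh"
  Position 2: 'a' from first, 'h' from second => "ah"
  Position 3: 'a' from first, 'f' from second => "af"
Result: bhbhahaf

bhbhahaf


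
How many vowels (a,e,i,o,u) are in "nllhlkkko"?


Input: nllhlkkko
Checking each character:
  'n' at position 0: consonant
  'l' at position 1: consonant
  'l' at position 2: consonant
  'h' at position 3: consonant
  'l' at position 4: consonant
  'k' at position 5: consonant
  'k' at position 6: consonant
  'k' at position 7: consonant
  'o' at position 8: vowel (running total: 1)
Total vowels: 1

1


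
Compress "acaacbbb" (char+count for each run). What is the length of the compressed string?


Input: acaacbbb
Runs:
  'a' x 1 => "a1"
  'c' x 1 => "c1"
  'a' x 2 => "a2"
  'c' x 1 => "c1"
  'b' x 3 => "b3"
Compressed: "a1c1a2c1b3"
Compressed length: 10

10


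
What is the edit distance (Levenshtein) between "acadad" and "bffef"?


Computing edit distance: "acadad" -> "bffef"
DP table:
           b    f    f    e    f
      0    1    2    3    4    5
  a   1    1    2    3    4    5
  c   2    2    2    3    4    5
  a   3    3    3    3    4    5
  d   4    4    4    4    4    5
  a   5    5    5    5    5    5
  d   6    6    6    6    6    6
Edit distance = dp[6][5] = 6

6


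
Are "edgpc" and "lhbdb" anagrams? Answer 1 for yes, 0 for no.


Strings: "edgpc", "lhbdb"
Sorted first:  cdegp
Sorted second: bbdhl
Differ at position 0: 'c' vs 'b' => not anagrams

0


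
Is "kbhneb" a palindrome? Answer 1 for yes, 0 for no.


Input: kbhneb
Reversed: benhbk
  Compare pos 0 ('k') with pos 5 ('b'): MISMATCH
  Compare pos 1 ('b') with pos 4 ('e'): MISMATCH
  Compare pos 2 ('h') with pos 3 ('n'): MISMATCH
Result: not a palindrome

0


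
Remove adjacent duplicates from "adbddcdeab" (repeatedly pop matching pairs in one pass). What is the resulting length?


Input: adbddcdeab
Stack-based adjacent duplicate removal:
  Read 'a': push. Stack: a
  Read 'd': push. Stack: ad
  Read 'b': push. Stack: adb
  Read 'd': push. Stack: adbd
  Read 'd': matches stack top 'd' => pop. Stack: adb
  Read 'c': push. Stack: adbc
  Read 'd': push. Stack: adbcd
  Read 'e': push. Stack: adbcde
  Read 'a': push. Stack: adbcdea
  Read 'b': push. Stack: adbcdeab
Final stack: "adbcdeab" (length 8)

8


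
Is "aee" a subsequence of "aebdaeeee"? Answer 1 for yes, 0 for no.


Check if "aee" is a subsequence of "aebdaeeee"
Greedy scan:
  Position 0 ('a'): matches sub[0] = 'a'
  Position 1 ('e'): matches sub[1] = 'e'
  Position 2 ('b'): no match needed
  Position 3 ('d'): no match needed
  Position 4 ('a'): no match needed
  Position 5 ('e'): matches sub[2] = 'e'
  Position 6 ('e'): no match needed
  Position 7 ('e'): no match needed
  Position 8 ('e'): no match needed
All 3 characters matched => is a subsequence

1


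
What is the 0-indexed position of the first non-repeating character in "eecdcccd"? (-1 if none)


Input: eecdcccd
Character frequencies:
  'c': 4
  'd': 2
  'e': 2
Scanning left to right for freq == 1:
  Position 0 ('e'): freq=2, skip
  Position 1 ('e'): freq=2, skip
  Position 2 ('c'): freq=4, skip
  Position 3 ('d'): freq=2, skip
  Position 4 ('c'): freq=4, skip
  Position 5 ('c'): freq=4, skip
  Position 6 ('c'): freq=4, skip
  Position 7 ('d'): freq=2, skip
  No unique character found => answer = -1

-1


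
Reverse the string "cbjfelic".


Input: cbjfelic
Reading characters right to left:
  Position 7: 'c'
  Position 6: 'i'
  Position 5: 'l'
  Position 4: 'e'
  Position 3: 'f'
  Position 2: 'j'
  Position 1: 'b'
  Position 0: 'c'
Reversed: cilefjbc

cilefjbc


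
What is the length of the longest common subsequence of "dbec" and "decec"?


LCS of "dbec" and "decec"
DP table:
           d    e    c    e    c
      0    0    0    0    0    0
  d   0    1    1    1    1    1
  b   0    1    1    1    1    1
  e   0    1    2    2    2    2
  c   0    1    2    3    3    3
LCS length = dp[4][5] = 3

3


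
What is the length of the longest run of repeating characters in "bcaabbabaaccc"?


Input: "bcaabbabaaccc"
Scanning for longest run:
  Position 1 ('c'): new char, reset run to 1
  Position 2 ('a'): new char, reset run to 1
  Position 3 ('a'): continues run of 'a', length=2
  Position 4 ('b'): new char, reset run to 1
  Position 5 ('b'): continues run of 'b', length=2
  Position 6 ('a'): new char, reset run to 1
  Position 7 ('b'): new char, reset run to 1
  Position 8 ('a'): new char, reset run to 1
  Position 9 ('a'): continues run of 'a', length=2
  Position 10 ('c'): new char, reset run to 1
  Position 11 ('c'): continues run of 'c', length=2
  Position 12 ('c'): continues run of 'c', length=3
Longest run: 'c' with length 3

3


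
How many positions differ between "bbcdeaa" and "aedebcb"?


Comparing "bbcdeaa" and "aedebcb" position by position:
  Position 0: 'b' vs 'a' => DIFFER
  Position 1: 'b' vs 'e' => DIFFER
  Position 2: 'c' vs 'd' => DIFFER
  Position 3: 'd' vs 'e' => DIFFER
  Position 4: 'e' vs 'b' => DIFFER
  Position 5: 'a' vs 'c' => DIFFER
  Position 6: 'a' vs 'b' => DIFFER
Positions that differ: 7

7


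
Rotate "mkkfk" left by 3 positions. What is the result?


Input: "mkkfk", rotate left by 3
First 3 characters: "mkk"
Remaining characters: "fk"
Concatenate remaining + first: "fk" + "mkk" = "fkmkk"

fkmkk


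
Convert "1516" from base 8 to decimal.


Input: "1516" in base 8
Positional expansion:
  Digit '1' (value 1) x 8^3 = 512
  Digit '5' (value 5) x 8^2 = 320
  Digit '1' (value 1) x 8^1 = 8
  Digit '6' (value 6) x 8^0 = 6
Sum = 846

846


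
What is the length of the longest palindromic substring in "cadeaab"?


Input: "cadeaab"
Checking substrings for palindromes:
  [4:6] "aa" (len 2) => palindrome
Longest palindromic substring: "aa" with length 2

2


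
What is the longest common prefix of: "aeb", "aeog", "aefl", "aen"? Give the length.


Words: aeb, aeog, aefl, aen
  Position 0: all 'a' => match
  Position 1: all 'e' => match
  Position 2: ('b', 'o', 'f', 'n') => mismatch, stop
LCP = "ae" (length 2)

2


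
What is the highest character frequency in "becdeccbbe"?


Input: becdeccbbe
Character counts:
  'b': 3
  'c': 3
  'd': 1
  'e': 3
Maximum frequency: 3

3


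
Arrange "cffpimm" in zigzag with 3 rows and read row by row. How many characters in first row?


Zigzag "cffpimm" into 3 rows:
Placing characters:
  'c' => row 0
  'f' => row 1
  'f' => row 2
  'p' => row 1
  'i' => row 0
  'm' => row 1
  'm' => row 2
Rows:
  Row 0: "ci"
  Row 1: "fpm"
  Row 2: "fm"
First row length: 2

2


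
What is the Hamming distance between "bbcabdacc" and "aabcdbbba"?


Comparing "bbcabdacc" and "aabcdbbba" position by position:
  Position 0: 'b' vs 'a' => differ
  Position 1: 'b' vs 'a' => differ
  Position 2: 'c' vs 'b' => differ
  Position 3: 'a' vs 'c' => differ
  Position 4: 'b' vs 'd' => differ
  Position 5: 'd' vs 'b' => differ
  Position 6: 'a' vs 'b' => differ
  Position 7: 'c' vs 'b' => differ
  Position 8: 'c' vs 'a' => differ
Total differences (Hamming distance): 9

9


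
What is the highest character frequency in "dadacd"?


Input: dadacd
Character counts:
  'a': 2
  'c': 1
  'd': 3
Maximum frequency: 3

3


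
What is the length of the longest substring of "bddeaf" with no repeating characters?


Input: "bddeaf"
Sliding window (track last position of each char):
  Position 0 ('b'): window [0,0] length 1 -- new best
  Position 1 ('d'): window [0,1] length 2 -- new best
  Position 2 ('d'): repeat (last at 1), move window start to 2
  Position 2 ('d'): window [2,2] length 1
  Position 3 ('e'): window [2,3] length 2
  Position 4 ('a'): window [2,4] length 3 -- new best
  Position 5 ('f'): window [2,5] length 4 -- new best
Longest substring with no repeats: "deaf" with length 4

4


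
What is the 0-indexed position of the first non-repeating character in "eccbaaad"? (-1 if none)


Input: eccbaaad
Character frequencies:
  'a': 3
  'b': 1
  'c': 2
  'd': 1
  'e': 1
Scanning left to right for freq == 1:
  Position 0 ('e'): unique! => answer = 0

0


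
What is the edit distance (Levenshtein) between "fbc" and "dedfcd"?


Computing edit distance: "fbc" -> "dedfcd"
DP table:
           d    e    d    f    c    d
      0    1    2    3    4    5    6
  f   1    1    2    3    3    4    5
  b   2    2    2    3    4    4    5
  c   3    3    3    3    4    4    5
Edit distance = dp[3][6] = 5

5


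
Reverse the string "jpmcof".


Input: jpmcof
Reading characters right to left:
  Position 5: 'f'
  Position 4: 'o'
  Position 3: 'c'
  Position 2: 'm'
  Position 1: 'p'
  Position 0: 'j'
Reversed: focmpj

focmpj


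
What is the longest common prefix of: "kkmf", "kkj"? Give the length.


Words: kkmf, kkj
  Position 0: all 'k' => match
  Position 1: all 'k' => match
  Position 2: ('m', 'j') => mismatch, stop
LCP = "kk" (length 2)

2


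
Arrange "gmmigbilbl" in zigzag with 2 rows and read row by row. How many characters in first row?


Zigzag "gmmigbilbl" into 2 rows:
Placing characters:
  'g' => row 0
  'm' => row 1
  'm' => row 0
  'i' => row 1
  'g' => row 0
  'b' => row 1
  'i' => row 0
  'l' => row 1
  'b' => row 0
  'l' => row 1
Rows:
  Row 0: "gmgib"
  Row 1: "mibll"
First row length: 5

5


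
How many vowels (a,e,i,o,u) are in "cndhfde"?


Input: cndhfde
Checking each character:
  'c' at position 0: consonant
  'n' at position 1: consonant
  'd' at position 2: consonant
  'h' at position 3: consonant
  'f' at position 4: consonant
  'd' at position 5: consonant
  'e' at position 6: vowel (running total: 1)
Total vowels: 1

1


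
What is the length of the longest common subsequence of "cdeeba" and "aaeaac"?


LCS of "cdeeba" and "aaeaac"
DP table:
           a    a    e    a    a    c
      0    0    0    0    0    0    0
  c   0    0    0    0    0    0    1
  d   0    0    0    0    0    0    1
  e   0    0    0    1    1    1    1
  e   0    0    0    1    1    1    1
  b   0    0    0    1    1    1    1
  a   0    1    1    1    2    2    2
LCS length = dp[6][6] = 2

2


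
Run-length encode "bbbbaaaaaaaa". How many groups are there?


Input: bbbbaaaaaaaa
Scanning for consecutive runs:
  Group 1: 'b' x 4 (positions 0-3)
  Group 2: 'a' x 8 (positions 4-11)
Total groups: 2

2


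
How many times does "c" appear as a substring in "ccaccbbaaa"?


Searching for "c" in "ccaccbbaaa"
Scanning each position:
  Position 0: "c" => MATCH
  Position 1: "c" => MATCH
  Position 2: "a" => no
  Position 3: "c" => MATCH
  Position 4: "c" => MATCH
  Position 5: "b" => no
  Position 6: "b" => no
  Position 7: "a" => no
  Position 8: "a" => no
  Position 9: "a" => no
Total occurrences: 4

4


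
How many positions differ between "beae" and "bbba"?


Comparing "beae" and "bbba" position by position:
  Position 0: 'b' vs 'b' => same
  Position 1: 'e' vs 'b' => DIFFER
  Position 2: 'a' vs 'b' => DIFFER
  Position 3: 'e' vs 'a' => DIFFER
Positions that differ: 3

3


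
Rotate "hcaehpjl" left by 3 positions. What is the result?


Input: "hcaehpjl", rotate left by 3
First 3 characters: "hca"
Remaining characters: "ehpjl"
Concatenate remaining + first: "ehpjl" + "hca" = "ehpjlhca"

ehpjlhca


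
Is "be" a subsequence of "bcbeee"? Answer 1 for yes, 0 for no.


Check if "be" is a subsequence of "bcbeee"
Greedy scan:
  Position 0 ('b'): matches sub[0] = 'b'
  Position 1 ('c'): no match needed
  Position 2 ('b'): no match needed
  Position 3 ('e'): matches sub[1] = 'e'
  Position 4 ('e'): no match needed
  Position 5 ('e'): no match needed
All 2 characters matched => is a subsequence

1


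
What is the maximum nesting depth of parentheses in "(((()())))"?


Input: "(((()())))"
Tracking depth:
  Position 0 '(': depth becomes 1
  Position 1 '(': depth becomes 2
  Position 2 '(': depth becomes 3
  Position 3 '(': depth becomes 4
  Position 4 ')': depth becomes 3
  Position 5 '(': depth becomes 4
  Position 6 ')': depth becomes 3
  Position 7 ')': depth becomes 2
  Position 8 ')': depth becomes 1
  Position 9 ')': depth becomes 0
Maximum depth reached: 4

4


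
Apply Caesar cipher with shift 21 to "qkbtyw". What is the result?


Caesar cipher: shift "qkbtyw" by 21
  'q' (pos 16) + 21 = pos 11 = 'l'
  'k' (pos 10) + 21 = pos 5 = 'f'
  'b' (pos 1) + 21 = pos 22 = 'w'
  't' (pos 19) + 21 = pos 14 = 'o'
  'y' (pos 24) + 21 = pos 19 = 't'
  'w' (pos 22) + 21 = pos 17 = 'r'
Result: lfwotr

lfwotr


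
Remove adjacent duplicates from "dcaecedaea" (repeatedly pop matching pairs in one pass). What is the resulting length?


Input: dcaecedaea
Stack-based adjacent duplicate removal:
  Read 'd': push. Stack: d
  Read 'c': push. Stack: dc
  Read 'a': push. Stack: dca
  Read 'e': push. Stack: dcae
  Read 'c': push. Stack: dcaec
  Read 'e': push. Stack: dcaece
  Read 'd': push. Stack: dcaeced
  Read 'a': push. Stack: dcaeceda
  Read 'e': push. Stack: dcaecedae
  Read 'a': push. Stack: dcaecedaea
Final stack: "dcaecedaea" (length 10)

10


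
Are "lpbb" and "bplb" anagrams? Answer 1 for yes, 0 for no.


Strings: "lpbb", "bplb"
Sorted first:  bblp
Sorted second: bblp
Sorted forms match => anagrams

1


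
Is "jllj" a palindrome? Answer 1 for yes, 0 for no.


Input: jllj
Reversed: jllj
  Compare pos 0 ('j') with pos 3 ('j'): match
  Compare pos 1 ('l') with pos 2 ('l'): match
Result: palindrome

1


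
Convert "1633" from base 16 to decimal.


Input: "1633" in base 16
Positional expansion:
  Digit '1' (value 1) x 16^3 = 4096
  Digit '6' (value 6) x 16^2 = 1536
  Digit '3' (value 3) x 16^1 = 48
  Digit '3' (value 3) x 16^0 = 3
Sum = 5683

5683


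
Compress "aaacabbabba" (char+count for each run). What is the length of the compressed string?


Input: aaacabbabba
Runs:
  'a' x 3 => "a3"
  'c' x 1 => "c1"
  'a' x 1 => "a1"
  'b' x 2 => "b2"
  'a' x 1 => "a1"
  'b' x 2 => "b2"
  'a' x 1 => "a1"
Compressed: "a3c1a1b2a1b2a1"
Compressed length: 14

14


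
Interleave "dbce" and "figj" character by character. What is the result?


Interleaving "dbce" and "figj":
  Position 0: 'd' from first, 'f' from second => "df"
  Position 1: 'b' from first, 'i' from second => "bi"
  Position 2: 'c' from first, 'g' from second => "cg"
  Position 3: 'e' from first, 'j' from second => "ej"
Result: dfbicgej

dfbicgej


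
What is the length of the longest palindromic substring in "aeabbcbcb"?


Input: "aeabbcbcb"
Checking substrings for palindromes:
  [4:9] "bcbcb" (len 5) => palindrome
  [0:3] "aea" (len 3) => palindrome
  [4:7] "bcb" (len 3) => palindrome
  [5:8] "cbc" (len 3) => palindrome
  [6:9] "bcb" (len 3) => palindrome
  [3:5] "bb" (len 2) => palindrome
Longest palindromic substring: "bcbcb" with length 5

5


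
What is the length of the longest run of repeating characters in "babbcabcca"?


Input: "babbcabcca"
Scanning for longest run:
  Position 1 ('a'): new char, reset run to 1
  Position 2 ('b'): new char, reset run to 1
  Position 3 ('b'): continues run of 'b', length=2
  Position 4 ('c'): new char, reset run to 1
  Position 5 ('a'): new char, reset run to 1
  Position 6 ('b'): new char, reset run to 1
  Position 7 ('c'): new char, reset run to 1
  Position 8 ('c'): continues run of 'c', length=2
  Position 9 ('a'): new char, reset run to 1
Longest run: 'b' with length 2

2


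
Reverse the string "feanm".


Input: feanm
Reading characters right to left:
  Position 4: 'm'
  Position 3: 'n'
  Position 2: 'a'
  Position 1: 'e'
  Position 0: 'f'
Reversed: mnaef

mnaef


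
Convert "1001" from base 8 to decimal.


Input: "1001" in base 8
Positional expansion:
  Digit '1' (value 1) x 8^3 = 512
  Digit '0' (value 0) x 8^2 = 0
  Digit '0' (value 0) x 8^1 = 0
  Digit '1' (value 1) x 8^0 = 1
Sum = 513

513


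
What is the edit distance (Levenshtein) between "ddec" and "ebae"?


Computing edit distance: "ddec" -> "ebae"
DP table:
           e    b    a    e
      0    1    2    3    4
  d   1    1    2    3    4
  d   2    2    2    3    4
  e   3    2    3    3    3
  c   4    3    3    4    4
Edit distance = dp[4][4] = 4

4


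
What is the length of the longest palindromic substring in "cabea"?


Input: "cabea"
Checking substrings for palindromes:
  No multi-char palindromic substrings found
Longest palindromic substring: "c" with length 1

1


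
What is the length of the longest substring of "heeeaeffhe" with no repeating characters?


Input: "heeeaeffhe"
Sliding window (track last position of each char):
  Position 0 ('h'): window [0,0] length 1 -- new best
  Position 1 ('e'): window [0,1] length 2 -- new best
  Position 2 ('e'): repeat (last at 1), move window start to 2
  Position 2 ('e'): window [2,2] length 1
  Position 3 ('e'): repeat (last at 2), move window start to 3
  Position 3 ('e'): window [3,3] length 1
  Position 4 ('a'): window [3,4] length 2
  Position 5 ('e'): repeat (last at 3), move window start to 4
  Position 5 ('e'): window [4,5] length 2
  Position 6 ('f'): window [4,6] length 3 -- new best
  Position 7 ('f'): repeat (last at 6), move window start to 7
  Position 7 ('f'): window [7,7] length 1
  Position 8 ('h'): window [7,8] length 2
  Position 9 ('e'): window [7,9] length 3
Longest substring with no repeats: "aef" with length 3

3


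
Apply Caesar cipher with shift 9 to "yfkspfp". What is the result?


Caesar cipher: shift "yfkspfp" by 9
  'y' (pos 24) + 9 = pos 7 = 'h'
  'f' (pos 5) + 9 = pos 14 = 'o'
  'k' (pos 10) + 9 = pos 19 = 't'
  's' (pos 18) + 9 = pos 1 = 'b'
  'p' (pos 15) + 9 = pos 24 = 'y'
  'f' (pos 5) + 9 = pos 14 = 'o'
  'p' (pos 15) + 9 = pos 24 = 'y'
Result: hotbyoy

hotbyoy


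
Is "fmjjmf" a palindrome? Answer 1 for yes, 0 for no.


Input: fmjjmf
Reversed: fmjjmf
  Compare pos 0 ('f') with pos 5 ('f'): match
  Compare pos 1 ('m') with pos 4 ('m'): match
  Compare pos 2 ('j') with pos 3 ('j'): match
Result: palindrome

1


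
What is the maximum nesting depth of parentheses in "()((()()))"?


Input: "()((()()))"
Tracking depth:
  Position 0 '(': depth becomes 1
  Position 1 ')': depth becomes 0
  Position 2 '(': depth becomes 1
  Position 3 '(': depth becomes 2
  Position 4 '(': depth becomes 3
  Position 5 ')': depth becomes 2
  Position 6 '(': depth becomes 3
  Position 7 ')': depth becomes 2
  Position 8 ')': depth becomes 1
  Position 9 ')': depth becomes 0
Maximum depth reached: 3

3


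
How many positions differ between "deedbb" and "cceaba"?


Comparing "deedbb" and "cceaba" position by position:
  Position 0: 'd' vs 'c' => DIFFER
  Position 1: 'e' vs 'c' => DIFFER
  Position 2: 'e' vs 'e' => same
  Position 3: 'd' vs 'a' => DIFFER
  Position 4: 'b' vs 'b' => same
  Position 5: 'b' vs 'a' => DIFFER
Positions that differ: 4

4


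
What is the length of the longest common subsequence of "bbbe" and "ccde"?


LCS of "bbbe" and "ccde"
DP table:
           c    c    d    e
      0    0    0    0    0
  b   0    0    0    0    0
  b   0    0    0    0    0
  b   0    0    0    0    0
  e   0    0    0    0    1
LCS length = dp[4][4] = 1

1


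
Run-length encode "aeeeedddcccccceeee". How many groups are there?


Input: aeeeedddcccccceeee
Scanning for consecutive runs:
  Group 1: 'a' x 1 (positions 0-0)
  Group 2: 'e' x 4 (positions 1-4)
  Group 3: 'd' x 3 (positions 5-7)
  Group 4: 'c' x 6 (positions 8-13)
  Group 5: 'e' x 4 (positions 14-17)
Total groups: 5

5


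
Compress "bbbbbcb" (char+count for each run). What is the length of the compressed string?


Input: bbbbbcb
Runs:
  'b' x 5 => "b5"
  'c' x 1 => "c1"
  'b' x 1 => "b1"
Compressed: "b5c1b1"
Compressed length: 6

6


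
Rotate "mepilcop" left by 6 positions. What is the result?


Input: "mepilcop", rotate left by 6
First 6 characters: "mepilc"
Remaining characters: "op"
Concatenate remaining + first: "op" + "mepilc" = "opmepilc"

opmepilc


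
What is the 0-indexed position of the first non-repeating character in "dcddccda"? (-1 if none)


Input: dcddccda
Character frequencies:
  'a': 1
  'c': 3
  'd': 4
Scanning left to right for freq == 1:
  Position 0 ('d'): freq=4, skip
  Position 1 ('c'): freq=3, skip
  Position 2 ('d'): freq=4, skip
  Position 3 ('d'): freq=4, skip
  Position 4 ('c'): freq=3, skip
  Position 5 ('c'): freq=3, skip
  Position 6 ('d'): freq=4, skip
  Position 7 ('a'): unique! => answer = 7

7


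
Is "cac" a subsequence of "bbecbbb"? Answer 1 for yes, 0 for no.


Check if "cac" is a subsequence of "bbecbbb"
Greedy scan:
  Position 0 ('b'): no match needed
  Position 1 ('b'): no match needed
  Position 2 ('e'): no match needed
  Position 3 ('c'): matches sub[0] = 'c'
  Position 4 ('b'): no match needed
  Position 5 ('b'): no match needed
  Position 6 ('b'): no match needed
Only matched 1/3 characters => not a subsequence

0


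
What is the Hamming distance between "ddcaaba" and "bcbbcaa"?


Comparing "ddcaaba" and "bcbbcaa" position by position:
  Position 0: 'd' vs 'b' => differ
  Position 1: 'd' vs 'c' => differ
  Position 2: 'c' vs 'b' => differ
  Position 3: 'a' vs 'b' => differ
  Position 4: 'a' vs 'c' => differ
  Position 5: 'b' vs 'a' => differ
  Position 6: 'a' vs 'a' => same
Total differences (Hamming distance): 6

6


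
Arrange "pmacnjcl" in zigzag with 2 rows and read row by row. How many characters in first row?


Zigzag "pmacnjcl" into 2 rows:
Placing characters:
  'p' => row 0
  'm' => row 1
  'a' => row 0
  'c' => row 1
  'n' => row 0
  'j' => row 1
  'c' => row 0
  'l' => row 1
Rows:
  Row 0: "panc"
  Row 1: "mcjl"
First row length: 4

4


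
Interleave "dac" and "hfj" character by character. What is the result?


Interleaving "dac" and "hfj":
  Position 0: 'd' from first, 'h' from second => "dh"
  Position 1: 'a' from first, 'f' from second => "af"
  Position 2: 'c' from first, 'j' from second => "cj"
Result: dhafcj

dhafcj


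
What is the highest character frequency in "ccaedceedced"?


Input: ccaedceedced
Character counts:
  'a': 1
  'c': 4
  'd': 3
  'e': 4
Maximum frequency: 4

4


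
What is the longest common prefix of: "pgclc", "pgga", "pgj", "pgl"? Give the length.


Words: pgclc, pgga, pgj, pgl
  Position 0: all 'p' => match
  Position 1: all 'g' => match
  Position 2: ('c', 'g', 'j', 'l') => mismatch, stop
LCP = "pg" (length 2)

2


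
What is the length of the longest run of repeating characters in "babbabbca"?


Input: "babbabbca"
Scanning for longest run:
  Position 1 ('a'): new char, reset run to 1
  Position 2 ('b'): new char, reset run to 1
  Position 3 ('b'): continues run of 'b', length=2
  Position 4 ('a'): new char, reset run to 1
  Position 5 ('b'): new char, reset run to 1
  Position 6 ('b'): continues run of 'b', length=2
  Position 7 ('c'): new char, reset run to 1
  Position 8 ('a'): new char, reset run to 1
Longest run: 'b' with length 2

2


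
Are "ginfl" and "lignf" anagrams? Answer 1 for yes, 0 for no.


Strings: "ginfl", "lignf"
Sorted first:  fgiln
Sorted second: fgiln
Sorted forms match => anagrams

1


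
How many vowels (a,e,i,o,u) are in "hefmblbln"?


Input: hefmblbln
Checking each character:
  'h' at position 0: consonant
  'e' at position 1: vowel (running total: 1)
  'f' at position 2: consonant
  'm' at position 3: consonant
  'b' at position 4: consonant
  'l' at position 5: consonant
  'b' at position 6: consonant
  'l' at position 7: consonant
  'n' at position 8: consonant
Total vowels: 1

1


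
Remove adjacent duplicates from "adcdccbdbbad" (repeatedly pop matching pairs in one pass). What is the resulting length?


Input: adcdccbdbbad
Stack-based adjacent duplicate removal:
  Read 'a': push. Stack: a
  Read 'd': push. Stack: ad
  Read 'c': push. Stack: adc
  Read 'd': push. Stack: adcd
  Read 'c': push. Stack: adcdc
  Read 'c': matches stack top 'c' => pop. Stack: adcd
  Read 'b': push. Stack: adcdb
  Read 'd': push. Stack: adcdbd
  Read 'b': push. Stack: adcdbdb
  Read 'b': matches stack top 'b' => pop. Stack: adcdbd
  Read 'a': push. Stack: adcdbda
  Read 'd': push. Stack: adcdbdad
Final stack: "adcdbdad" (length 8)

8


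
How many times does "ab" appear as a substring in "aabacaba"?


Searching for "ab" in "aabacaba"
Scanning each position:
  Position 0: "aa" => no
  Position 1: "ab" => MATCH
  Position 2: "ba" => no
  Position 3: "ac" => no
  Position 4: "ca" => no
  Position 5: "ab" => MATCH
  Position 6: "ba" => no
Total occurrences: 2

2


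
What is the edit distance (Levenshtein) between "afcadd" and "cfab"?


Computing edit distance: "afcadd" -> "cfab"
DP table:
           c    f    a    b
      0    1    2    3    4
  a   1    1    2    2    3
  f   2    2    1    2    3
  c   3    2    2    2    3
  a   4    3    3    2    3
  d   5    4    4    3    3
  d   6    5    5    4    4
Edit distance = dp[6][4] = 4

4


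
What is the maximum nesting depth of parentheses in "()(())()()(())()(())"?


Input: "()(())()()(())()(())"
Tracking depth:
  Position 0 '(': depth becomes 1
  Position 1 ')': depth becomes 0
  Position 2 '(': depth becomes 1
  Position 3 '(': depth becomes 2
  Position 4 ')': depth becomes 1
  Position 5 ')': depth becomes 0
  Position 6 '(': depth becomes 1
  Position 7 ')': depth becomes 0
  Position 8 '(': depth becomes 1
  Position 9 ')': depth becomes 0
  Position 10 '(': depth becomes 1
  Position 11 '(': depth becomes 2
  Position 12 ')': depth becomes 1
  Position 13 ')': depth becomes 0
  Position 14 '(': depth becomes 1
  Position 15 ')': depth becomes 0
  Position 16 '(': depth becomes 1
  Position 17 '(': depth becomes 2
  Position 18 ')': depth becomes 1
  Position 19 ')': depth becomes 0
Maximum depth reached: 2

2


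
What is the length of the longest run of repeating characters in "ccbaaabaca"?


Input: "ccbaaabaca"
Scanning for longest run:
  Position 1 ('c'): continues run of 'c', length=2
  Position 2 ('b'): new char, reset run to 1
  Position 3 ('a'): new char, reset run to 1
  Position 4 ('a'): continues run of 'a', length=2
  Position 5 ('a'): continues run of 'a', length=3
  Position 6 ('b'): new char, reset run to 1
  Position 7 ('a'): new char, reset run to 1
  Position 8 ('c'): new char, reset run to 1
  Position 9 ('a'): new char, reset run to 1
Longest run: 'a' with length 3

3


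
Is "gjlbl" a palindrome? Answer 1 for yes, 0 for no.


Input: gjlbl
Reversed: lbljg
  Compare pos 0 ('g') with pos 4 ('l'): MISMATCH
  Compare pos 1 ('j') with pos 3 ('b'): MISMATCH
Result: not a palindrome

0


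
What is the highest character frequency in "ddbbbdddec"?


Input: ddbbbdddec
Character counts:
  'b': 3
  'c': 1
  'd': 5
  'e': 1
Maximum frequency: 5

5


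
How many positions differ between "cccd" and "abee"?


Comparing "cccd" and "abee" position by position:
  Position 0: 'c' vs 'a' => DIFFER
  Position 1: 'c' vs 'b' => DIFFER
  Position 2: 'c' vs 'e' => DIFFER
  Position 3: 'd' vs 'e' => DIFFER
Positions that differ: 4

4


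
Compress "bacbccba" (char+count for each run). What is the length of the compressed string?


Input: bacbccba
Runs:
  'b' x 1 => "b1"
  'a' x 1 => "a1"
  'c' x 1 => "c1"
  'b' x 1 => "b1"
  'c' x 2 => "c2"
  'b' x 1 => "b1"
  'a' x 1 => "a1"
Compressed: "b1a1c1b1c2b1a1"
Compressed length: 14

14


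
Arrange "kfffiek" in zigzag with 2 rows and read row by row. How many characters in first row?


Zigzag "kfffiek" into 2 rows:
Placing characters:
  'k' => row 0
  'f' => row 1
  'f' => row 0
  'f' => row 1
  'i' => row 0
  'e' => row 1
  'k' => row 0
Rows:
  Row 0: "kfik"
  Row 1: "ffe"
First row length: 4

4


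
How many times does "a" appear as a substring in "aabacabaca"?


Searching for "a" in "aabacabaca"
Scanning each position:
  Position 0: "a" => MATCH
  Position 1: "a" => MATCH
  Position 2: "b" => no
  Position 3: "a" => MATCH
  Position 4: "c" => no
  Position 5: "a" => MATCH
  Position 6: "b" => no
  Position 7: "a" => MATCH
  Position 8: "c" => no
  Position 9: "a" => MATCH
Total occurrences: 6

6


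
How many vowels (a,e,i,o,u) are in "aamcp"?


Input: aamcp
Checking each character:
  'a' at position 0: vowel (running total: 1)
  'a' at position 1: vowel (running total: 2)
  'm' at position 2: consonant
  'c' at position 3: consonant
  'p' at position 4: consonant
Total vowels: 2

2


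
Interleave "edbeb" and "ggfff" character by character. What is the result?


Interleaving "edbeb" and "ggfff":
  Position 0: 'e' from first, 'g' from second => "eg"
  Position 1: 'd' from first, 'g' from second => "dg"
  Position 2: 'b' from first, 'f' from second => "bf"
  Position 3: 'e' from first, 'f' from second => "ef"
  Position 4: 'b' from first, 'f' from second => "bf"
Result: egdgbfefbf

egdgbfefbf


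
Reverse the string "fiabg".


Input: fiabg
Reading characters right to left:
  Position 4: 'g'
  Position 3: 'b'
  Position 2: 'a'
  Position 1: 'i'
  Position 0: 'f'
Reversed: gbaif

gbaif


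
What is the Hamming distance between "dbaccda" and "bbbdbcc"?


Comparing "dbaccda" and "bbbdbcc" position by position:
  Position 0: 'd' vs 'b' => differ
  Position 1: 'b' vs 'b' => same
  Position 2: 'a' vs 'b' => differ
  Position 3: 'c' vs 'd' => differ
  Position 4: 'c' vs 'b' => differ
  Position 5: 'd' vs 'c' => differ
  Position 6: 'a' vs 'c' => differ
Total differences (Hamming distance): 6

6


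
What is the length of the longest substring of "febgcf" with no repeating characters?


Input: "febgcf"
Sliding window (track last position of each char):
  Position 0 ('f'): window [0,0] length 1 -- new best
  Position 1 ('e'): window [0,1] length 2 -- new best
  Position 2 ('b'): window [0,2] length 3 -- new best
  Position 3 ('g'): window [0,3] length 4 -- new best
  Position 4 ('c'): window [0,4] length 5 -- new best
  Position 5 ('f'): repeat (last at 0), move window start to 1
  Position 5 ('f'): window [1,5] length 5
Longest substring with no repeats: "febgc" with length 5

5


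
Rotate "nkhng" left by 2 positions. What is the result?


Input: "nkhng", rotate left by 2
First 2 characters: "nk"
Remaining characters: "hng"
Concatenate remaining + first: "hng" + "nk" = "hngnk"

hngnk


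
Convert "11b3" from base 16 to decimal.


Input: "11b3" in base 16
Positional expansion:
  Digit '1' (value 1) x 16^3 = 4096
  Digit '1' (value 1) x 16^2 = 256
  Digit 'b' (value 11) x 16^1 = 176
  Digit '3' (value 3) x 16^0 = 3
Sum = 4531

4531


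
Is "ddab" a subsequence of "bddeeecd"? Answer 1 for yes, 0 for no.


Check if "ddab" is a subsequence of "bddeeecd"
Greedy scan:
  Position 0 ('b'): no match needed
  Position 1 ('d'): matches sub[0] = 'd'
  Position 2 ('d'): matches sub[1] = 'd'
  Position 3 ('e'): no match needed
  Position 4 ('e'): no match needed
  Position 5 ('e'): no match needed
  Position 6 ('c'): no match needed
  Position 7 ('d'): no match needed
Only matched 2/4 characters => not a subsequence

0


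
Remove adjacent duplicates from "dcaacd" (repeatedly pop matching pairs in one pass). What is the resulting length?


Input: dcaacd
Stack-based adjacent duplicate removal:
  Read 'd': push. Stack: d
  Read 'c': push. Stack: dc
  Read 'a': push. Stack: dca
  Read 'a': matches stack top 'a' => pop. Stack: dc
  Read 'c': matches stack top 'c' => pop. Stack: d
  Read 'd': matches stack top 'd' => pop. Stack: (empty)
Final stack: "" (length 0)

0


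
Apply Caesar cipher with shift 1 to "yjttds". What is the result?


Caesar cipher: shift "yjttds" by 1
  'y' (pos 24) + 1 = pos 25 = 'z'
  'j' (pos 9) + 1 = pos 10 = 'k'
  't' (pos 19) + 1 = pos 20 = 'u'
  't' (pos 19) + 1 = pos 20 = 'u'
  'd' (pos 3) + 1 = pos 4 = 'e'
  's' (pos 18) + 1 = pos 19 = 't'
Result: zkuuet

zkuuet


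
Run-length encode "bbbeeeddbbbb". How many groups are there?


Input: bbbeeeddbbbb
Scanning for consecutive runs:
  Group 1: 'b' x 3 (positions 0-2)
  Group 2: 'e' x 3 (positions 3-5)
  Group 3: 'd' x 2 (positions 6-7)
  Group 4: 'b' x 4 (positions 8-11)
Total groups: 4

4


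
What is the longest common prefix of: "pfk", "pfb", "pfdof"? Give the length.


Words: pfk, pfb, pfdof
  Position 0: all 'p' => match
  Position 1: all 'f' => match
  Position 2: ('k', 'b', 'd') => mismatch, stop
LCP = "pf" (length 2)

2


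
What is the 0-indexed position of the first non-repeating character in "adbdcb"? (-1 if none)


Input: adbdcb
Character frequencies:
  'a': 1
  'b': 2
  'c': 1
  'd': 2
Scanning left to right for freq == 1:
  Position 0 ('a'): unique! => answer = 0

0


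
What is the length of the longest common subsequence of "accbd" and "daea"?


LCS of "accbd" and "daea"
DP table:
           d    a    e    a
      0    0    0    0    0
  a   0    0    1    1    1
  c   0    0    1    1    1
  c   0    0    1    1    1
  b   0    0    1    1    1
  d   0    1    1    1    1
LCS length = dp[5][4] = 1

1


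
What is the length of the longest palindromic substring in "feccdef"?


Input: "feccdef"
Checking substrings for palindromes:
  [2:4] "cc" (len 2) => palindrome
Longest palindromic substring: "cc" with length 2

2


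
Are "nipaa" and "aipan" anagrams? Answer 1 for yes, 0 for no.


Strings: "nipaa", "aipan"
Sorted first:  aainp
Sorted second: aainp
Sorted forms match => anagrams

1


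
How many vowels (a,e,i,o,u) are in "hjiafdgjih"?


Input: hjiafdgjih
Checking each character:
  'h' at position 0: consonant
  'j' at position 1: consonant
  'i' at position 2: vowel (running total: 1)
  'a' at position 3: vowel (running total: 2)
  'f' at position 4: consonant
  'd' at position 5: consonant
  'g' at position 6: consonant
  'j' at position 7: consonant
  'i' at position 8: vowel (running total: 3)
  'h' at position 9: consonant
Total vowels: 3

3


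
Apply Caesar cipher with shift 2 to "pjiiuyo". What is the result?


Caesar cipher: shift "pjiiuyo" by 2
  'p' (pos 15) + 2 = pos 17 = 'r'
  'j' (pos 9) + 2 = pos 11 = 'l'
  'i' (pos 8) + 2 = pos 10 = 'k'
  'i' (pos 8) + 2 = pos 10 = 'k'
  'u' (pos 20) + 2 = pos 22 = 'w'
  'y' (pos 24) + 2 = pos 0 = 'a'
  'o' (pos 14) + 2 = pos 16 = 'q'
Result: rlkkwaq

rlkkwaq


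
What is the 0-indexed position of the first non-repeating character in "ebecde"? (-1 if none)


Input: ebecde
Character frequencies:
  'b': 1
  'c': 1
  'd': 1
  'e': 3
Scanning left to right for freq == 1:
  Position 0 ('e'): freq=3, skip
  Position 1 ('b'): unique! => answer = 1

1


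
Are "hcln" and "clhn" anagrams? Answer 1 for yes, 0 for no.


Strings: "hcln", "clhn"
Sorted first:  chln
Sorted second: chln
Sorted forms match => anagrams

1


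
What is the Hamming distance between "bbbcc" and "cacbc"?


Comparing "bbbcc" and "cacbc" position by position:
  Position 0: 'b' vs 'c' => differ
  Position 1: 'b' vs 'a' => differ
  Position 2: 'b' vs 'c' => differ
  Position 3: 'c' vs 'b' => differ
  Position 4: 'c' vs 'c' => same
Total differences (Hamming distance): 4

4


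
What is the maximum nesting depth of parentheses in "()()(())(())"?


Input: "()()(())(())"
Tracking depth:
  Position 0 '(': depth becomes 1
  Position 1 ')': depth becomes 0
  Position 2 '(': depth becomes 1
  Position 3 ')': depth becomes 0
  Position 4 '(': depth becomes 1
  Position 5 '(': depth becomes 2
  Position 6 ')': depth becomes 1
  Position 7 ')': depth becomes 0
  Position 8 '(': depth becomes 1
  Position 9 '(': depth becomes 2
  Position 10 ')': depth becomes 1
  Position 11 ')': depth becomes 0
Maximum depth reached: 2

2


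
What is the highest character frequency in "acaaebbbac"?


Input: acaaebbbac
Character counts:
  'a': 4
  'b': 3
  'c': 2
  'e': 1
Maximum frequency: 4

4


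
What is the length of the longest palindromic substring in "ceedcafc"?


Input: "ceedcafc"
Checking substrings for palindromes:
  [1:3] "ee" (len 2) => palindrome
Longest palindromic substring: "ee" with length 2

2


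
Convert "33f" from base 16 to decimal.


Input: "33f" in base 16
Positional expansion:
  Digit '3' (value 3) x 16^2 = 768
  Digit '3' (value 3) x 16^1 = 48
  Digit 'f' (value 15) x 16^0 = 15
Sum = 831

831


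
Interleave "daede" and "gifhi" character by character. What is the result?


Interleaving "daede" and "gifhi":
  Position 0: 'd' from first, 'g' from second => "dg"
  Position 1: 'a' from first, 'i' from second => "ai"
  Position 2: 'e' from first, 'f' from second => "ef"
  Position 3: 'd' from first, 'h' from second => "dh"
  Position 4: 'e' from first, 'i' from second => "ei"
Result: dgaiefdhei

dgaiefdhei


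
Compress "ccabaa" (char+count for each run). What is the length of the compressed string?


Input: ccabaa
Runs:
  'c' x 2 => "c2"
  'a' x 1 => "a1"
  'b' x 1 => "b1"
  'a' x 2 => "a2"
Compressed: "c2a1b1a2"
Compressed length: 8

8


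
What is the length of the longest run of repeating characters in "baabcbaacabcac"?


Input: "baabcbaacabcac"
Scanning for longest run:
  Position 1 ('a'): new char, reset run to 1
  Position 2 ('a'): continues run of 'a', length=2
  Position 3 ('b'): new char, reset run to 1
  Position 4 ('c'): new char, reset run to 1
  Position 5 ('b'): new char, reset run to 1
  Position 6 ('a'): new char, reset run to 1
  Position 7 ('a'): continues run of 'a', length=2
  Position 8 ('c'): new char, reset run to 1
  Position 9 ('a'): new char, reset run to 1
  Position 10 ('b'): new char, reset run to 1
  Position 11 ('c'): new char, reset run to 1
  Position 12 ('a'): new char, reset run to 1
  Position 13 ('c'): new char, reset run to 1
Longest run: 'a' with length 2

2


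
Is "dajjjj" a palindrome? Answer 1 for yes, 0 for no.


Input: dajjjj
Reversed: jjjjad
  Compare pos 0 ('d') with pos 5 ('j'): MISMATCH
  Compare pos 1 ('a') with pos 4 ('j'): MISMATCH
  Compare pos 2 ('j') with pos 3 ('j'): match
Result: not a palindrome

0


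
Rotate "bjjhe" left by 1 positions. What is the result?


Input: "bjjhe", rotate left by 1
First 1 characters: "b"
Remaining characters: "jjhe"
Concatenate remaining + first: "jjhe" + "b" = "jjheb"

jjheb


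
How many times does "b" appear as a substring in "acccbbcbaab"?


Searching for "b" in "acccbbcbaab"
Scanning each position:
  Position 0: "a" => no
  Position 1: "c" => no
  Position 2: "c" => no
  Position 3: "c" => no
  Position 4: "b" => MATCH
  Position 5: "b" => MATCH
  Position 6: "c" => no
  Position 7: "b" => MATCH
  Position 8: "a" => no
  Position 9: "a" => no
  Position 10: "b" => MATCH
Total occurrences: 4

4


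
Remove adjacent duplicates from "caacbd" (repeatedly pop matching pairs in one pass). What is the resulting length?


Input: caacbd
Stack-based adjacent duplicate removal:
  Read 'c': push. Stack: c
  Read 'a': push. Stack: ca
  Read 'a': matches stack top 'a' => pop. Stack: c
  Read 'c': matches stack top 'c' => pop. Stack: (empty)
  Read 'b': push. Stack: b
  Read 'd': push. Stack: bd
Final stack: "bd" (length 2)

2


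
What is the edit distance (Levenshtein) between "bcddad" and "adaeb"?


Computing edit distance: "bcddad" -> "adaeb"
DP table:
           a    d    a    e    b
      0    1    2    3    4    5
  b   1    1    2    3    4    4
  c   2    2    2    3    4    5
  d   3    3    2    3    4    5
  d   4    4    3    3    4    5
  a   5    4    4    3    4    5
  d   6    5    4    4    4    5
Edit distance = dp[6][5] = 5

5
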